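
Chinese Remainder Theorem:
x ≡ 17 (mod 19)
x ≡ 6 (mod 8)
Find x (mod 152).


M = 19*8 = 152
M1 = M/19 = 8, M2 = M/8 = 19
M1^(-1) mod 19 = 12, M2^(-1) mod 8 = 3
x = 17*8*12 + 6*19*3 = 1974
1974 mod 152 = 150
Check: 150 mod 19 = 17 ✓, 150 mod 8 = 6 ✓

x ≡ 150 (mod 152)


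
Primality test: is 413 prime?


413 / 7 = 59 (exact division)
413 is NOT prime.

No, 413 is not prime


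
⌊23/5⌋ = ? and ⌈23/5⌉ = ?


23/5 = 4.6000
floor = 4
ceil = 5

floor = 4, ceil = 5


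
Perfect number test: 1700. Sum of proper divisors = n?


Proper divisors of 1700: 1, 2, 4, 5, 10, 17, 20, 25, 34, 50, 68, 85, 100, 170, 340, 425, 850
Sum = 1 + 2 + 4 + 5 + 10 + 17 + 20 + 25 + 34 + 50 + 68 + 85 + 100 + 170 + 340 + 425 + 850 = 2206

No, 1700 is not perfect (2206 ≠ 1700)


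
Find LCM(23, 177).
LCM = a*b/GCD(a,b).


GCD(23, 177) = 1
LCM = 23*177/1 = 4071/1 = 4071

LCM = 4071


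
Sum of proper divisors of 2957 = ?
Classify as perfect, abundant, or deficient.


Proper divisors: 1
Sum = 1 = 1
1 < 2957 → deficient

s(2957) = 1 (deficient)


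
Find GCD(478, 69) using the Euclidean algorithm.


478 = 6 * 69 + 64
69 = 1 * 64 + 5
64 = 12 * 5 + 4
5 = 1 * 4 + 1
4 = 4 * 1 + 0
GCD = 1


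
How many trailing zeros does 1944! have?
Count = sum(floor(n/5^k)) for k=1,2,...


floor(1944/5) = 388
floor(1944/25) = 77
floor(1944/125) = 15
floor(1944/625) = 3
Total = 483

483 trailing zeros


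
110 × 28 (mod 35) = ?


110 × 28 = 3080
3080 mod 35 = 0


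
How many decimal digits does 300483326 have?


300483326 has 9 digits in base 10
floor(log10(300483326)) + 1 = floor(8.4778) + 1 = 9

9 digits (base 10)


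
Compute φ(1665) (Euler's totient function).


1665 = 3^2 × 5 × 37
Prime factors: 3, 5, 37
φ(1665) = 1665 × (1-1/3) × (1-1/5) × (1-1/37)
= 1665 × 2/3 × 4/5 × 36/37 = 864

φ(1665) = 864


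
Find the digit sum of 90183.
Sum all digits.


9 + 0 + 1 + 8 + 3 = 21


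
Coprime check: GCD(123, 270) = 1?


Euclidean algorithm:
270 = 2 * 123 + 24
123 = 5 * 24 + 3
24 = 8 * 3 + 0
GCD(123, 270) = 3

No, not coprime (GCD = 3)


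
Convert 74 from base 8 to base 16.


74 (base 8) = 60 (decimal)
60 (decimal) = 3C (base 16)


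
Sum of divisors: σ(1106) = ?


Divisors of 1106: 1, 2, 7, 14, 79, 158, 553, 1106
Sum = 1 + 2 + 7 + 14 + 79 + 158 + 553 + 1106 = 1920

σ(1106) = 1920


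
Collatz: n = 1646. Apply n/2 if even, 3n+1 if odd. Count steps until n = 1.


1646 → 823 → 2470 → 1235 → 3706 → 1853 → 5560 → 2780 → 1390 → 695 → 2086 → 1043 → 3130 → 1565 → 4696 → 2348 → 1174 → 587 → 1762 → 881 → 2644 → 1322 → 661 → 1984 → 992 → 496 → 248 → 124 → 62 → 31 → 94 → 47 → 142 → 71 → 214 → 107 → 322 → 161 → 484 → 242 → 121 → 364 → 182 → 91 → 274 → 137 → 412 → 206 → 103 → 310 → 155 → 466 → 233 → 700 → 350 → 175 → 526 → 263 → 790 → 395 → 1186 → 593 → 1780 → 890 → 445 → 1336 → 668 → 334 → 167 → 502 → 251 → 754 → 377 → 1132 → 566 → 283 → 850 → 425 → 1276 → 638 → 319 → 958 → 479 → 1438 → 719 → 2158 → 1079 → 3238 → 1619 → 4858 → 2429 → 7288 → 3644 → 1822 → 911 → 2734 → 1367 → 4102 → 2051 → 6154 → 3077 → 9232 → 4616 → 2308 → 1154 → 577 → 1732 → 866 → 433 → 1300 → 650 → 325 → 976 → 488 → 244 → 122 → 61 → 184 → 92 → 46 → 23 → 70 → 35 → 106 → 53 → 160 → 80 → 40 → 20 → 10 → 5 → 16 → 8 → 4 → 2 → 1
Total steps = 135

135 steps


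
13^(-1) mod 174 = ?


Use the extended Euclidean algorithm on (174, 13); each row r = 174*s + 13*t:
r=174, s=1, t=0
r=13, s=0, t=1
q=13: r=5, s=1, t=-13   [174*(1) + 13*(-13) = 5]
q=2: r=3, s=-2, t=27   [174*(-2) + 13*(27) = 3]
q=1: r=2, s=3, t=-40   [174*(3) + 13*(-40) = 2]
q=1: r=1, s=-5, t=67   [174*(-5) + 13*(67) = 1]
q=2: r=0, s=13, t=-174   [174*(13) + 13*(-174) = 0]
GCD = 1 with t = 67, so 13*(67) ≡ 1 (mod 174)
Inverse = 67 mod 174 = 67
Check: 13 * 67 = 871 ≡ 1 (mod 174)

13^(-1) ≡ 67 (mod 174)


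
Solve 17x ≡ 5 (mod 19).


GCD(17, 19) = 1, unique solution
a^(-1) mod 19 = 9
x = 9 * 5 mod 19 = 7

x ≡ 7 (mod 19)


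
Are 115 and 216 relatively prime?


Euclidean algorithm:
216 = 1 * 115 + 101
115 = 1 * 101 + 14
101 = 7 * 14 + 3
14 = 4 * 3 + 2
3 = 1 * 2 + 1
2 = 2 * 1 + 0
GCD(115, 216) = 1

Yes, coprime (GCD = 1)


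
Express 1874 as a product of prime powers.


1874 / 2 = 937
937 / 937 = 1
1874 = 2 × 937


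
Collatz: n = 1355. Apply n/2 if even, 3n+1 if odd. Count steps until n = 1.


1355 → 4066 → 2033 → 6100 → 3050 → 1525 → 4576 → 2288 → 1144 → 572 → 286 → 143 → 430 → 215 → 646 → 323 → 970 → 485 → 1456 → 728 → 364 → 182 → 91 → 274 → 137 → 412 → 206 → 103 → 310 → 155 → 466 → 233 → 700 → 350 → 175 → 526 → 263 → 790 → 395 → 1186 → 593 → 1780 → 890 → 445 → 1336 → 668 → 334 → 167 → 502 → 251 → 754 → 377 → 1132 → 566 → 283 → 850 → 425 → 1276 → 638 → 319 → 958 → 479 → 1438 → 719 → 2158 → 1079 → 3238 → 1619 → 4858 → 2429 → 7288 → 3644 → 1822 → 911 → 2734 → 1367 → 4102 → 2051 → 6154 → 3077 → 9232 → 4616 → 2308 → 1154 → 577 → 1732 → 866 → 433 → 1300 → 650 → 325 → 976 → 488 → 244 → 122 → 61 → 184 → 92 → 46 → 23 → 70 → 35 → 106 → 53 → 160 → 80 → 40 → 20 → 10 → 5 → 16 → 8 → 4 → 2 → 1
Total steps = 114

114 steps


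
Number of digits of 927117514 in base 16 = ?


927117514 in base 16 = 3742B0CA
Number of digits = 8

8 digits (base 16)


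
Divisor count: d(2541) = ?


2541 = 3^1 × 7^1 × 11^2
d(2541) = (1+1) × (1+1) × (2+1) = 12

12 divisors


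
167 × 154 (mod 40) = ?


167 × 154 = 25718
25718 mod 40 = 38


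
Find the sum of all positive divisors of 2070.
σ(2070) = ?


Divisors of 2070: 1, 2, 3, 5, 6, 9, 10, 15, 18, 23, 30, 45, 46, 69, 90, 115, 138, 207, 230, 345, 414, 690, 1035, 2070
Sum = 1 + 2 + 3 + 5 + 6 + 9 + 10 + 15 + 18 + 23 + 30 + 45 + 46 + 69 + 90 + 115 + 138 + 207 + 230 + 345 + 414 + 690 + 1035 + 2070 = 5616

σ(2070) = 5616


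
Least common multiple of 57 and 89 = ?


GCD(57, 89) = 1
LCM = 57*89/1 = 5073/1 = 5073

LCM = 5073


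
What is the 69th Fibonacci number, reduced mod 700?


F(k) mod 700 for k=1..69:
1, 1, 2, 3, 5, 8, 13, 21, 34, 55, 89, 144, 233, 377, 610, 287, 197, 484, 681, 465, 446, 211, 657, 168, 125, 293, 418, 11, 429, 440, 169, 609, 78, 687, 65, 52, 117, 169, 286, 455, 41, 496, 537, 333, 170, 503, 673, 476, 449, 225, 674, 199, 173, 372, 545, 217, 62, 279, 341, 620, 261, 181, 442, 623, 365, 288, 653, 241, 194
F(69) mod 700 = 194


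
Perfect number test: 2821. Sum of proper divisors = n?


Proper divisors of 2821: 1, 7, 13, 31, 91, 217, 403
Sum = 1 + 7 + 13 + 31 + 91 + 217 + 403 = 763

No, 2821 is not perfect (763 ≠ 2821)


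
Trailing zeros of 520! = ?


floor(520/5) = 104
floor(520/25) = 20
floor(520/125) = 4
Total = 128

128 trailing zeros


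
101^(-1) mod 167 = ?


Use the extended Euclidean algorithm on (167, 101); each row r = 167*s + 101*t:
r=167, s=1, t=0
r=101, s=0, t=1
q=1: r=66, s=1, t=-1   [167*(1) + 101*(-1) = 66]
q=1: r=35, s=-1, t=2   [167*(-1) + 101*(2) = 35]
q=1: r=31, s=2, t=-3   [167*(2) + 101*(-3) = 31]
q=1: r=4, s=-3, t=5   [167*(-3) + 101*(5) = 4]
q=7: r=3, s=23, t=-38   [167*(23) + 101*(-38) = 3]
q=1: r=1, s=-26, t=43   [167*(-26) + 101*(43) = 1]
q=3: r=0, s=101, t=-167   [167*(101) + 101*(-167) = 0]
GCD = 1 with t = 43, so 101*(43) ≡ 1 (mod 167)
Inverse = 43 mod 167 = 43
Check: 101 * 43 = 4343 ≡ 1 (mod 167)

101^(-1) ≡ 43 (mod 167)


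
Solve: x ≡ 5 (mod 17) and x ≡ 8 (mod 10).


M = 17*10 = 170
M1 = M/17 = 10, M2 = M/10 = 17
M1^(-1) mod 17 = 12, M2^(-1) mod 10 = 3
x = 5*10*12 + 8*17*3 = 1008
1008 mod 170 = 158
Check: 158 mod 17 = 5 ✓, 158 mod 10 = 8 ✓

x ≡ 158 (mod 170)


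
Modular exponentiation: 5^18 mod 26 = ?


5^1 mod 26 = 5
5^2 mod 26 = 25
5^3 mod 26 = 21
5^4 mod 26 = 1
5^5 mod 26 = 5
5^6 mod 26 = 25
5^7 mod 26 = 21
5^8 mod 26 = 1
5^9 mod 26 = 5
5^10 mod 26 = 25
5^11 mod 26 = 21
5^12 mod 26 = 1
5^13 mod 26 = 5
5^14 mod 26 = 25
5^15 mod 26 = 21
5^16 mod 26 = 1
5^17 mod 26 = 5
5^18 mod 26 = 25


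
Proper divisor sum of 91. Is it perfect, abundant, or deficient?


Proper divisors: 1, 7, 13
Sum = 1 + 7 + 13 = 21
21 < 91 → deficient

s(91) = 21 (deficient)


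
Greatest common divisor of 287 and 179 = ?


287 = 1 * 179 + 108
179 = 1 * 108 + 71
108 = 1 * 71 + 37
71 = 1 * 37 + 34
37 = 1 * 34 + 3
34 = 11 * 3 + 1
3 = 3 * 1 + 0
GCD = 1


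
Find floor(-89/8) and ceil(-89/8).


-89/8 = -11.1250
floor = -12
ceil = -11

floor = -12, ceil = -11


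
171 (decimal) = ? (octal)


171 (base 10) = 171 (decimal)
171 (decimal) = 253 (base 8)


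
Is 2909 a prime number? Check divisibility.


Check divisors up to sqrt(2909) = 53.9351
No divisors found.
2909 is prime.

Yes, 2909 is prime


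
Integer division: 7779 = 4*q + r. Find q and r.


7779 = 4 * 1944 + 3
Check: 7776 + 3 = 7779

q = 1944, r = 3


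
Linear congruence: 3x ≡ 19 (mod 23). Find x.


GCD(3, 23) = 1, unique solution
a^(-1) mod 23 = 8
x = 8 * 19 mod 23 = 14

x ≡ 14 (mod 23)


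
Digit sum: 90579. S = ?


9 + 0 + 5 + 7 + 9 = 30


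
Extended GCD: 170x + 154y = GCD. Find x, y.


Tabular extended Euclidean (each row: r = 170*s + 154*t):
r=170, s=1, t=0
r=154, s=0, t=1
q=1: r=16, s=1, t=-1   [170*(1) + 154*(-1) = 16]
q=9: r=10, s=-9, t=10   [170*(-9) + 154*(10) = 10]
q=1: r=6, s=10, t=-11   [170*(10) + 154*(-11) = 6]
q=1: r=4, s=-19, t=21   [170*(-19) + 154*(21) = 4]
q=1: r=2, s=29, t=-32   [170*(29) + 154*(-32) = 2]
q=2: r=0, s=-77, t=85   [170*(-77) + 154*(85) = 0]
GCD = 2; from the row with r=2: x=29, y=-32
Check: 170*(29) + 154*(-32) = 4930 - 4928 = 2

GCD = 2, x = 29, y = -32


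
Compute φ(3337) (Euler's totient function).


3337 = 47 × 71
Prime factors: 47, 71
φ(3337) = 3337 × (1-1/47) × (1-1/71)
= 3337 × 46/47 × 70/71 = 3220

φ(3337) = 3220


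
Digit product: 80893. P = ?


8 × 0 × 8 × 9 × 3 = 0


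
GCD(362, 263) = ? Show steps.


362 = 1 * 263 + 99
263 = 2 * 99 + 65
99 = 1 * 65 + 34
65 = 1 * 34 + 31
34 = 1 * 31 + 3
31 = 10 * 3 + 1
3 = 3 * 1 + 0
GCD = 1


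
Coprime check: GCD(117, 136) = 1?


Euclidean algorithm:
136 = 1 * 117 + 19
117 = 6 * 19 + 3
19 = 6 * 3 + 1
3 = 3 * 1 + 0
GCD(117, 136) = 1

Yes, coprime (GCD = 1)


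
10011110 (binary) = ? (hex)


10011110 (base 2) = 158 (decimal)
158 (decimal) = 9E (base 16)


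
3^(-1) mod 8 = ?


Use the extended Euclidean algorithm on (8, 3); each row r = 8*s + 3*t:
r=8, s=1, t=0
r=3, s=0, t=1
q=2: r=2, s=1, t=-2   [8*(1) + 3*(-2) = 2]
q=1: r=1, s=-1, t=3   [8*(-1) + 3*(3) = 1]
q=2: r=0, s=3, t=-8   [8*(3) + 3*(-8) = 0]
GCD = 1 with t = 3, so 3*(3) ≡ 1 (mod 8)
Inverse = 3 mod 8 = 3
Check: 3 * 3 = 9 ≡ 1 (mod 8)

3^(-1) ≡ 3 (mod 8)


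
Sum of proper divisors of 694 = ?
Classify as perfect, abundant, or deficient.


Proper divisors: 1, 2, 347
Sum = 1 + 2 + 347 = 350
350 < 694 → deficient

s(694) = 350 (deficient)


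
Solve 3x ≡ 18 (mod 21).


GCD(3, 21) = 3 divides 18
Divide: 1x ≡ 6 (mod 7)
x ≡ 6 (mod 7)


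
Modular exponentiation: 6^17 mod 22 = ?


6^1 mod 22 = 6
6^2 mod 22 = 14
6^3 mod 22 = 18
6^4 mod 22 = 20
6^5 mod 22 = 10
6^6 mod 22 = 16
6^7 mod 22 = 8
6^8 mod 22 = 4
6^9 mod 22 = 2
6^10 mod 22 = 12
6^11 mod 22 = 6
6^12 mod 22 = 14
6^13 mod 22 = 18
6^14 mod 22 = 20
6^15 mod 22 = 10
6^16 mod 22 = 16
6^17 mod 22 = 8


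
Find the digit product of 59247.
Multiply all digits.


5 × 9 × 2 × 4 × 7 = 2520


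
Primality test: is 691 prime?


Check divisors up to sqrt(691) = 26.2869
No divisors found.
691 is prime.

Yes, 691 is prime


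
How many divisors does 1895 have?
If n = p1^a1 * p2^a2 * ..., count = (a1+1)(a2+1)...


1895 = 5^1 × 379^1
d(1895) = (1+1) × (1+1) = 4

4 divisors


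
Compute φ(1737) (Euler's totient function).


1737 = 3^2 × 193
Prime factors: 3, 193
φ(1737) = 1737 × (1-1/3) × (1-1/193)
= 1737 × 2/3 × 192/193 = 1152

φ(1737) = 1152


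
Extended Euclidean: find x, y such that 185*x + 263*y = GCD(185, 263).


Tabular extended Euclidean (each row: r = 185*s + 263*t):
r=185, s=1, t=0
r=263, s=0, t=1
q=0: r=185, s=1, t=0   [185*(1) + 263*(0) = 185]
q=1: r=78, s=-1, t=1   [185*(-1) + 263*(1) = 78]
q=2: r=29, s=3, t=-2   [185*(3) + 263*(-2) = 29]
q=2: r=20, s=-7, t=5   [185*(-7) + 263*(5) = 20]
q=1: r=9, s=10, t=-7   [185*(10) + 263*(-7) = 9]
q=2: r=2, s=-27, t=19   [185*(-27) + 263*(19) = 2]
q=4: r=1, s=118, t=-83   [185*(118) + 263*(-83) = 1]
q=2: r=0, s=-263, t=185   [185*(-263) + 263*(185) = 0]
GCD = 1; from the row with r=1: x=118, y=-83
Check: 185*(118) + 263*(-83) = 21830 - 21829 = 1

GCD = 1, x = 118, y = -83


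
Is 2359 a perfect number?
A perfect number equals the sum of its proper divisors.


Proper divisors of 2359: 1, 7, 337
Sum = 1 + 7 + 337 = 345

No, 2359 is not perfect (345 ≠ 2359)


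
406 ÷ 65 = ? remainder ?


406 = 65 * 6 + 16
Check: 390 + 16 = 406

q = 6, r = 16


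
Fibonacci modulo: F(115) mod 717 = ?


F(k) mod 717 for k=1..115:
1, 1, 2, 3, 5, 8, 13, 21, 34, 55, 89, 144, 233, 377, 610, 270, 163, 433, 596, 312, 191, 503, 694, 480, 457, 220, 677, 180, 140, 320, 460, 63, 523, 586, 392, 261, 653, 197, 133, 330, 463, 76, 539, 615, 437, 335, 55, 390, 445, 118, 563, 681, 527, 491, 301, 75, 376, 451, 110, 561, 671, 515, 469, 267, 19, 286, 305, 591, 179, 53, 232, 285, 517, 85, 602, 687, 572, 542, 397, 222, 619, 124, 26, 150, 176, 326, 502, 111, 613, 7, 620, 627, 530, 440, 253, 693, 229, 205, 434, 639, 356, 278, 634, 195, 112, 307, 419, 9, 428, 437, 148, 585, 16, 601, 617
F(115) mod 717 = 617


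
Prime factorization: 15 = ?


15 / 3 = 5
5 / 5 = 1
15 = 3 × 5


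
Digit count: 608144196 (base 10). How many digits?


608144196 has 9 digits in base 10
floor(log10(608144196)) + 1 = floor(8.7840) + 1 = 9

9 digits (base 10)


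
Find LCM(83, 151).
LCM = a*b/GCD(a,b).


GCD(83, 151) = 1
LCM = 83*151/1 = 12533/1 = 12533

LCM = 12533


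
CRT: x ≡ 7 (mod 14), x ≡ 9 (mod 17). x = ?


M = 14*17 = 238
M1 = M/14 = 17, M2 = M/17 = 14
M1^(-1) mod 14 = 5, M2^(-1) mod 17 = 11
x = 7*17*5 + 9*14*11 = 1981
1981 mod 238 = 77
Check: 77 mod 14 = 7 ✓, 77 mod 17 = 9 ✓

x ≡ 77 (mod 238)


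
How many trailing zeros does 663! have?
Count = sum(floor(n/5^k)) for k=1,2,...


floor(663/5) = 132
floor(663/25) = 26
floor(663/125) = 5
floor(663/625) = 1
Total = 164

164 trailing zeros


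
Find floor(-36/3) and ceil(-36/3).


-36/3 = -12.0000
floor = -12
ceil = -12

floor = -12, ceil = -12


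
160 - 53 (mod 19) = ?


160 - 53 = 107
107 mod 19 = 12


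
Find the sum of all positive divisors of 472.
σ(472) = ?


Divisors of 472: 1, 2, 4, 8, 59, 118, 236, 472
Sum = 1 + 2 + 4 + 8 + 59 + 118 + 236 + 472 = 900

σ(472) = 900


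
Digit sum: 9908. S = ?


9 + 9 + 0 + 8 = 26


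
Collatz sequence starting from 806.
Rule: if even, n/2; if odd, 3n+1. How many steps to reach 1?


806 → 403 → 1210 → 605 → 1816 → 908 → 454 → 227 → 682 → 341 → 1024 → 512 → 256 → 128 → 64 → 32 → 16 → 8 → 4 → 2 → 1
Total steps = 20

20 steps


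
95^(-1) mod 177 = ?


Use the extended Euclidean algorithm on (177, 95); each row r = 177*s + 95*t:
r=177, s=1, t=0
r=95, s=0, t=1
q=1: r=82, s=1, t=-1   [177*(1) + 95*(-1) = 82]
q=1: r=13, s=-1, t=2   [177*(-1) + 95*(2) = 13]
q=6: r=4, s=7, t=-13   [177*(7) + 95*(-13) = 4]
q=3: r=1, s=-22, t=41   [177*(-22) + 95*(41) = 1]
q=4: r=0, s=95, t=-177   [177*(95) + 95*(-177) = 0]
GCD = 1 with t = 41, so 95*(41) ≡ 1 (mod 177)
Inverse = 41 mod 177 = 41
Check: 95 * 41 = 3895 ≡ 1 (mod 177)

95^(-1) ≡ 41 (mod 177)


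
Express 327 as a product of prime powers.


327 / 3 = 109
109 / 109 = 1
327 = 3 × 109


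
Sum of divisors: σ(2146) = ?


Divisors of 2146: 1, 2, 29, 37, 58, 74, 1073, 2146
Sum = 1 + 2 + 29 + 37 + 58 + 74 + 1073 + 2146 = 3420

σ(2146) = 3420


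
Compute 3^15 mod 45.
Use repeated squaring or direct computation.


3^1 mod 45 = 3
3^2 mod 45 = 9
3^3 mod 45 = 27
3^4 mod 45 = 36
3^5 mod 45 = 18
3^6 mod 45 = 9
3^7 mod 45 = 27
3^8 mod 45 = 36
3^9 mod 45 = 18
3^10 mod 45 = 9
3^11 mod 45 = 27
3^12 mod 45 = 36
3^13 mod 45 = 18
3^14 mod 45 = 9
3^15 mod 45 = 27


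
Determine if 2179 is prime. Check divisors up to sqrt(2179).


Check divisors up to sqrt(2179) = 46.6798
No divisors found.
2179 is prime.

Yes, 2179 is prime


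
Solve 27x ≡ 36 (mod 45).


GCD(27, 45) = 9 divides 36
Divide: 3x ≡ 4 (mod 5)
x ≡ 3 (mod 5)


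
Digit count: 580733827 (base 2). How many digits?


580733827 in base 2 = 100010100111010100101110000011
Number of digits = 30

30 digits (base 2)


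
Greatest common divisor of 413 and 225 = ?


413 = 1 * 225 + 188
225 = 1 * 188 + 37
188 = 5 * 37 + 3
37 = 12 * 3 + 1
3 = 3 * 1 + 0
GCD = 1


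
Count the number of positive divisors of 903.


903 = 3^1 × 7^1 × 43^1
d(903) = (1+1) × (1+1) × (1+1) = 8

8 divisors


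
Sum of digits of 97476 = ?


9 + 7 + 4 + 7 + 6 = 33


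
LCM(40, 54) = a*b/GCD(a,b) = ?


GCD(40, 54) = 2
LCM = 40*54/2 = 2160/2 = 1080

LCM = 1080


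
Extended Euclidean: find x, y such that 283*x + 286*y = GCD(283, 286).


Tabular extended Euclidean (each row: r = 283*s + 286*t):
r=283, s=1, t=0
r=286, s=0, t=1
q=0: r=283, s=1, t=0   [283*(1) + 286*(0) = 283]
q=1: r=3, s=-1, t=1   [283*(-1) + 286*(1) = 3]
q=94: r=1, s=95, t=-94   [283*(95) + 286*(-94) = 1]
q=3: r=0, s=-286, t=283   [283*(-286) + 286*(283) = 0]
GCD = 1; from the row with r=1: x=95, y=-94
Check: 283*(95) + 286*(-94) = 26885 - 26884 = 1

GCD = 1, x = 95, y = -94


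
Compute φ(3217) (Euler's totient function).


3217 = 3217
Prime factors: 3217
φ(3217) = 3217 × (1-1/3217)
= 3217 × 3216/3217 = 3216

φ(3217) = 3216


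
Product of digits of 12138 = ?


1 × 2 × 1 × 3 × 8 = 48


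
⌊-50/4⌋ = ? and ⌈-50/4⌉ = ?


-50/4 = -12.5000
floor = -13
ceil = -12

floor = -13, ceil = -12


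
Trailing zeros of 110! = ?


floor(110/5) = 22
floor(110/25) = 4
Total = 26

26 trailing zeros


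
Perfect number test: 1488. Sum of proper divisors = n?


Proper divisors of 1488: 1, 2, 3, 4, 6, 8, 12, 16, 24, 31, 48, 62, 93, 124, 186, 248, 372, 496, 744
Sum = 1 + 2 + 3 + 4 + 6 + 8 + 12 + 16 + 24 + 31 + 48 + 62 + 93 + 124 + 186 + 248 + 372 + 496 + 744 = 2480

No, 1488 is not perfect (2480 ≠ 1488)


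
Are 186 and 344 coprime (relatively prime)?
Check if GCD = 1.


Euclidean algorithm:
344 = 1 * 186 + 158
186 = 1 * 158 + 28
158 = 5 * 28 + 18
28 = 1 * 18 + 10
18 = 1 * 10 + 8
10 = 1 * 8 + 2
8 = 4 * 2 + 0
GCD(186, 344) = 2

No, not coprime (GCD = 2)


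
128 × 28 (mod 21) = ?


128 × 28 = 3584
3584 mod 21 = 14


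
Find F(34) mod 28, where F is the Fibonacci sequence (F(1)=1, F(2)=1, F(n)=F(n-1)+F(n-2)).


F(k) mod 28 for k=1..34:
1, 1, 2, 3, 5, 8, 13, 21, 6, 27, 5, 4, 9, 13, 22, 7, 1, 8, 9, 17, 26, 15, 13, 0, 13, 13, 26, 11, 9, 20, 1, 21, 22, 15
F(34) mod 28 = 15


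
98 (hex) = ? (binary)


98 (base 16) = 152 (decimal)
152 (decimal) = 10011000 (base 2)


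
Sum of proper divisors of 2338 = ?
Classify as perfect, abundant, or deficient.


Proper divisors: 1, 2, 7, 14, 167, 334, 1169
Sum = 1 + 2 + 7 + 14 + 167 + 334 + 1169 = 1694
1694 < 2338 → deficient

s(2338) = 1694 (deficient)


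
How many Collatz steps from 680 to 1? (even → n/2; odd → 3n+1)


680 → 340 → 170 → 85 → 256 → 128 → 64 → 32 → 16 → 8 → 4 → 2 → 1
Total steps = 12

12 steps


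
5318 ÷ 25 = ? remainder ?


5318 = 25 * 212 + 18
Check: 5300 + 18 = 5318

q = 212, r = 18


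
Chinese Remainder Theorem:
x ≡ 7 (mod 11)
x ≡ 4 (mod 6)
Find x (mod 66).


M = 11*6 = 66
M1 = M/11 = 6, M2 = M/6 = 11
M1^(-1) mod 11 = 2, M2^(-1) mod 6 = 5
x = 7*6*2 + 4*11*5 = 304
304 mod 66 = 40
Check: 40 mod 11 = 7 ✓, 40 mod 6 = 4 ✓

x ≡ 40 (mod 66)


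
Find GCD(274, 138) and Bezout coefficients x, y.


Tabular extended Euclidean (each row: r = 274*s + 138*t):
r=274, s=1, t=0
r=138, s=0, t=1
q=1: r=136, s=1, t=-1   [274*(1) + 138*(-1) = 136]
q=1: r=2, s=-1, t=2   [274*(-1) + 138*(2) = 2]
q=68: r=0, s=69, t=-137   [274*(69) + 138*(-137) = 0]
GCD = 2; from the row with r=2: x=-1, y=2
Check: 274*(-1) + 138*(2) = -274 + 276 = 2

GCD = 2, x = -1, y = 2


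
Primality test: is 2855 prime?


2855 / 5 = 571 (exact division)
2855 is NOT prime.

No, 2855 is not prime


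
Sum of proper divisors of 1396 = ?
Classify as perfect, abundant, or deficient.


Proper divisors: 1, 2, 4, 349, 698
Sum = 1 + 2 + 4 + 349 + 698 = 1054
1054 < 1396 → deficient

s(1396) = 1054 (deficient)


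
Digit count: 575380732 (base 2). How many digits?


575380732 in base 2 = 100010010010111001110011111100
Number of digits = 30

30 digits (base 2)


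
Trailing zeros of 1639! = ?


floor(1639/5) = 327
floor(1639/25) = 65
floor(1639/125) = 13
floor(1639/625) = 2
Total = 407

407 trailing zeros


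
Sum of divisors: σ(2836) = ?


Divisors of 2836: 1, 2, 4, 709, 1418, 2836
Sum = 1 + 2 + 4 + 709 + 1418 + 2836 = 4970

σ(2836) = 4970


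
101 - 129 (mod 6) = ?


101 - 129 = -28
-28 mod 6 = 2


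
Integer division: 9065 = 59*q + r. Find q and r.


9065 = 59 * 153 + 38
Check: 9027 + 38 = 9065

q = 153, r = 38


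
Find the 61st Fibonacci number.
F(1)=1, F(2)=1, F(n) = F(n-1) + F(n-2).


Sequence: 1, 1, 2, 3, 5, 8, 13, 21, 34, 55, 89, 144, 233, 377, 610, 987, 1597, 2584, 4181, 6765, 10946, 17711, 28657, 46368, 75025, 121393, 196418, 317811, 514229, 832040, 1346269, 2178309, 3524578, 5702887, 9227465, 14930352, 24157817, 39088169, 63245986, 102334155, 165580141, 267914296, 433494437, 701408733, 1134903170, 1836311903, 2971215073, 4807526976, 7778742049, 12586269025, 20365011074, 32951280099, 53316291173, 86267571272, 139583862445, 225851433717, 365435296162, 591286729879, 956722026041, 1548008755920, 2504730781961
F(61) = 2504730781961


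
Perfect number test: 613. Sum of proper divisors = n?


Proper divisors of 613: 1
Sum = 1 = 1

No, 613 is not perfect (1 ≠ 613)


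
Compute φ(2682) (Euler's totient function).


2682 = 2 × 3^2 × 149
Prime factors: 2, 3, 149
φ(2682) = 2682 × (1-1/2) × (1-1/3) × (1-1/149)
= 2682 × 1/2 × 2/3 × 148/149 = 888

φ(2682) = 888


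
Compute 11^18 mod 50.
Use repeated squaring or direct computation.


11^1 mod 50 = 11
11^2 mod 50 = 21
11^3 mod 50 = 31
11^4 mod 50 = 41
11^5 mod 50 = 1
11^6 mod 50 = 11
11^7 mod 50 = 21
11^8 mod 50 = 31
11^9 mod 50 = 41
11^10 mod 50 = 1
11^11 mod 50 = 11
11^12 mod 50 = 21
11^13 mod 50 = 31
11^14 mod 50 = 41
11^15 mod 50 = 1
11^16 mod 50 = 11
11^17 mod 50 = 21
11^18 mod 50 = 31


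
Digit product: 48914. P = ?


4 × 8 × 9 × 1 × 4 = 1152


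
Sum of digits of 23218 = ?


2 + 3 + 2 + 1 + 8 = 16


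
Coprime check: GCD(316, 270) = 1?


Euclidean algorithm:
316 = 1 * 270 + 46
270 = 5 * 46 + 40
46 = 1 * 40 + 6
40 = 6 * 6 + 4
6 = 1 * 4 + 2
4 = 2 * 2 + 0
GCD(316, 270) = 2

No, not coprime (GCD = 2)


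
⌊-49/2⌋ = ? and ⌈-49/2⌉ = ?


-49/2 = -24.5000
floor = -25
ceil = -24

floor = -25, ceil = -24


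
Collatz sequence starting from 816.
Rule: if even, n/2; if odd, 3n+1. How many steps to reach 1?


816 → 408 → 204 → 102 → 51 → 154 → 77 → 232 → 116 → 58 → 29 → 88 → 44 → 22 → 11 → 34 → 17 → 52 → 26 → 13 → 40 → 20 → 10 → 5 → 16 → 8 → 4 → 2 → 1
Total steps = 28

28 steps


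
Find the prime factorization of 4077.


4077 / 3 = 1359
1359 / 3 = 453
453 / 3 = 151
151 / 151 = 1
4077 = 3^3 × 151


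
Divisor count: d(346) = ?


346 = 2^1 × 173^1
d(346) = (1+1) × (1+1) = 4

4 divisors


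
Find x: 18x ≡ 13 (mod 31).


GCD(18, 31) = 1, unique solution
a^(-1) mod 31 = 19
x = 19 * 13 mod 31 = 30

x ≡ 30 (mod 31)


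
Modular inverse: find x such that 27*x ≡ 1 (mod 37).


Use the extended Euclidean algorithm on (37, 27); each row r = 37*s + 27*t:
r=37, s=1, t=0
r=27, s=0, t=1
q=1: r=10, s=1, t=-1   [37*(1) + 27*(-1) = 10]
q=2: r=7, s=-2, t=3   [37*(-2) + 27*(3) = 7]
q=1: r=3, s=3, t=-4   [37*(3) + 27*(-4) = 3]
q=2: r=1, s=-8, t=11   [37*(-8) + 27*(11) = 1]
q=3: r=0, s=27, t=-37   [37*(27) + 27*(-37) = 0]
GCD = 1 with t = 11, so 27*(11) ≡ 1 (mod 37)
Inverse = 11 mod 37 = 11
Check: 27 * 11 = 297 ≡ 1 (mod 37)

27^(-1) ≡ 11 (mod 37)


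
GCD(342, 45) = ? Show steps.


342 = 7 * 45 + 27
45 = 1 * 27 + 18
27 = 1 * 18 + 9
18 = 2 * 9 + 0
GCD = 9


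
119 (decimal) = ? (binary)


119 (base 10) = 119 (decimal)
119 (decimal) = 1110111 (base 2)


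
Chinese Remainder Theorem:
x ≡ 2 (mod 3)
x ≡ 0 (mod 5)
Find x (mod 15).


M = 3*5 = 15
M1 = M/3 = 5, M2 = M/5 = 3
M1^(-1) mod 3 = 2, M2^(-1) mod 5 = 2
x = 2*5*2 + 0*3*2 = 20
20 mod 15 = 5
Check: 5 mod 3 = 2 ✓, 5 mod 5 = 0 ✓

x ≡ 5 (mod 15)


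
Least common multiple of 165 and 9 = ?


GCD(165, 9) = 3
LCM = 165*9/3 = 1485/3 = 495

LCM = 495


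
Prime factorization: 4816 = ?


4816 / 2 = 2408
2408 / 2 = 1204
1204 / 2 = 602
602 / 2 = 301
301 / 7 = 43
43 / 43 = 1
4816 = 2^4 × 7 × 43


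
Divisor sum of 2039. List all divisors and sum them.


Divisors of 2039: 1, 2039
Sum = 1 + 2039 = 2040

σ(2039) = 2040


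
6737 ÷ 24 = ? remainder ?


6737 = 24 * 280 + 17
Check: 6720 + 17 = 6737

q = 280, r = 17


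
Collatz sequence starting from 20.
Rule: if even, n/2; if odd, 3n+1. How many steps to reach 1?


20 → 10 → 5 → 16 → 8 → 4 → 2 → 1
Total steps = 7

7 steps


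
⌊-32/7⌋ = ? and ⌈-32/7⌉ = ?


-32/7 = -4.5714
floor = -5
ceil = -4

floor = -5, ceil = -4


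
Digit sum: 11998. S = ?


1 + 1 + 9 + 9 + 8 = 28


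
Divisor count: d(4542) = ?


4542 = 2^1 × 3^1 × 757^1
d(4542) = (1+1) × (1+1) × (1+1) = 8

8 divisors


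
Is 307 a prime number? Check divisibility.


Check divisors up to sqrt(307) = 17.5214
No divisors found.
307 is prime.

Yes, 307 is prime


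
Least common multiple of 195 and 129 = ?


GCD(195, 129) = 3
LCM = 195*129/3 = 25155/3 = 8385

LCM = 8385


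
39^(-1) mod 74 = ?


Use the extended Euclidean algorithm on (74, 39); each row r = 74*s + 39*t:
r=74, s=1, t=0
r=39, s=0, t=1
q=1: r=35, s=1, t=-1   [74*(1) + 39*(-1) = 35]
q=1: r=4, s=-1, t=2   [74*(-1) + 39*(2) = 4]
q=8: r=3, s=9, t=-17   [74*(9) + 39*(-17) = 3]
q=1: r=1, s=-10, t=19   [74*(-10) + 39*(19) = 1]
q=3: r=0, s=39, t=-74   [74*(39) + 39*(-74) = 0]
GCD = 1 with t = 19, so 39*(19) ≡ 1 (mod 74)
Inverse = 19 mod 74 = 19
Check: 39 * 19 = 741 ≡ 1 (mod 74)

39^(-1) ≡ 19 (mod 74)


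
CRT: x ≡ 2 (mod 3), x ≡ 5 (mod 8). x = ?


M = 3*8 = 24
M1 = M/3 = 8, M2 = M/8 = 3
M1^(-1) mod 3 = 2, M2^(-1) mod 8 = 3
x = 2*8*2 + 5*3*3 = 77
77 mod 24 = 5
Check: 5 mod 3 = 2 ✓, 5 mod 8 = 5 ✓

x ≡ 5 (mod 24)


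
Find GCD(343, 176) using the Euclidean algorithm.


343 = 1 * 176 + 167
176 = 1 * 167 + 9
167 = 18 * 9 + 5
9 = 1 * 5 + 4
5 = 1 * 4 + 1
4 = 4 * 1 + 0
GCD = 1


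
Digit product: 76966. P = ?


7 × 6 × 9 × 6 × 6 = 13608


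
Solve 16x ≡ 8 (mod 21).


GCD(16, 21) = 1, unique solution
a^(-1) mod 21 = 4
x = 4 * 8 mod 21 = 11

x ≡ 11 (mod 21)


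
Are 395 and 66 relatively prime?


Euclidean algorithm:
395 = 5 * 66 + 65
66 = 1 * 65 + 1
65 = 65 * 1 + 0
GCD(395, 66) = 1

Yes, coprime (GCD = 1)


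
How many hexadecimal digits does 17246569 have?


17246569 in base 16 = 1072969
Number of digits = 7

7 digits (base 16)


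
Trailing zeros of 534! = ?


floor(534/5) = 106
floor(534/25) = 21
floor(534/125) = 4
Total = 131

131 trailing zeros


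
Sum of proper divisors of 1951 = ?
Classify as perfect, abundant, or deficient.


Proper divisors: 1
Sum = 1 = 1
1 < 1951 → deficient

s(1951) = 1 (deficient)


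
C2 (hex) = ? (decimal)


C2 (base 16) = 194 (decimal)
194 (decimal) = 194 (base 10)


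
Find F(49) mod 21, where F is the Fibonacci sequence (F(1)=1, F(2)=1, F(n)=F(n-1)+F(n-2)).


F(k) mod 21 for k=1..49:
1, 1, 2, 3, 5, 8, 13, 0, 13, 13, 5, 18, 2, 20, 1, 0, 1, 1, 2, 3, 5, 8, 13, 0, 13, 13, 5, 18, 2, 20, 1, 0, 1, 1, 2, 3, 5, 8, 13, 0, 13, 13, 5, 18, 2, 20, 1, 0, 1
F(49) mod 21 = 1


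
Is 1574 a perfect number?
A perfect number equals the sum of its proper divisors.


Proper divisors of 1574: 1, 2, 787
Sum = 1 + 2 + 787 = 790

No, 1574 is not perfect (790 ≠ 1574)


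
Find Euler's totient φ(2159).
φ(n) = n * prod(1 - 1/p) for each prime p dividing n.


2159 = 17 × 127
Prime factors: 17, 127
φ(2159) = 2159 × (1-1/17) × (1-1/127)
= 2159 × 16/17 × 126/127 = 2016

φ(2159) = 2016


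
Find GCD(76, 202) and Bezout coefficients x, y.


Tabular extended Euclidean (each row: r = 76*s + 202*t):
r=76, s=1, t=0
r=202, s=0, t=1
q=0: r=76, s=1, t=0   [76*(1) + 202*(0) = 76]
q=2: r=50, s=-2, t=1   [76*(-2) + 202*(1) = 50]
q=1: r=26, s=3, t=-1   [76*(3) + 202*(-1) = 26]
q=1: r=24, s=-5, t=2   [76*(-5) + 202*(2) = 24]
q=1: r=2, s=8, t=-3   [76*(8) + 202*(-3) = 2]
q=12: r=0, s=-101, t=38   [76*(-101) + 202*(38) = 0]
GCD = 2; from the row with r=2: x=8, y=-3
Check: 76*(8) + 202*(-3) = 608 - 606 = 2

GCD = 2, x = 8, y = -3


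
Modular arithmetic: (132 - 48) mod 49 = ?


132 - 48 = 84
84 mod 49 = 35


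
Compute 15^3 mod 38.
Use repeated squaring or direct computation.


15^1 mod 38 = 15
15^2 mod 38 = 35
15^3 mod 38 = 31


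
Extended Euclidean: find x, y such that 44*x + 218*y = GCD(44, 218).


Tabular extended Euclidean (each row: r = 44*s + 218*t):
r=44, s=1, t=0
r=218, s=0, t=1
q=0: r=44, s=1, t=0   [44*(1) + 218*(0) = 44]
q=4: r=42, s=-4, t=1   [44*(-4) + 218*(1) = 42]
q=1: r=2, s=5, t=-1   [44*(5) + 218*(-1) = 2]
q=21: r=0, s=-109, t=22   [44*(-109) + 218*(22) = 0]
GCD = 2; from the row with r=2: x=5, y=-1
Check: 44*(5) + 218*(-1) = 220 - 218 = 2

GCD = 2, x = 5, y = -1


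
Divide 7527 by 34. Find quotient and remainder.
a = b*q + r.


7527 = 34 * 221 + 13
Check: 7514 + 13 = 7527

q = 221, r = 13


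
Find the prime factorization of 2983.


2983 / 19 = 157
157 / 157 = 1
2983 = 19 × 157


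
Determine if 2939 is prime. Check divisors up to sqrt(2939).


Check divisors up to sqrt(2939) = 54.2125
No divisors found.
2939 is prime.

Yes, 2939 is prime


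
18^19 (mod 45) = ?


18^1 mod 45 = 18
18^2 mod 45 = 9
18^3 mod 45 = 27
18^4 mod 45 = 36
18^5 mod 45 = 18
18^6 mod 45 = 9
18^7 mod 45 = 27
18^8 mod 45 = 36
18^9 mod 45 = 18
18^10 mod 45 = 9
18^11 mod 45 = 27
18^12 mod 45 = 36
18^13 mod 45 = 18
18^14 mod 45 = 9
18^15 mod 45 = 27
18^16 mod 45 = 36
18^17 mod 45 = 18
18^18 mod 45 = 9
18^19 mod 45 = 27


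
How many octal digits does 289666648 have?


289666648 in base 8 = 2120773130
Number of digits = 10

10 digits (base 8)


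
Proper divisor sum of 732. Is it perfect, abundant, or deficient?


Proper divisors: 1, 2, 3, 4, 6, 12, 61, 122, 183, 244, 366
Sum = 1 + 2 + 3 + 4 + 6 + 12 + 61 + 122 + 183 + 244 + 366 = 1004
1004 > 732 → abundant

s(732) = 1004 (abundant)


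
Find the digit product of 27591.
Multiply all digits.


2 × 7 × 5 × 9 × 1 = 630


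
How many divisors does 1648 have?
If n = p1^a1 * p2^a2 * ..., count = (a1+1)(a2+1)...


1648 = 2^4 × 103^1
d(1648) = (4+1) × (1+1) = 10

10 divisors


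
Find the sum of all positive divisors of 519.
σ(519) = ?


Divisors of 519: 1, 3, 173, 519
Sum = 1 + 3 + 173 + 519 = 696

σ(519) = 696


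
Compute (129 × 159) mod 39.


129 × 159 = 20511
20511 mod 39 = 36


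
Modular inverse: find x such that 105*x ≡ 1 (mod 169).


Use the extended Euclidean algorithm on (169, 105); each row r = 169*s + 105*t:
r=169, s=1, t=0
r=105, s=0, t=1
q=1: r=64, s=1, t=-1   [169*(1) + 105*(-1) = 64]
q=1: r=41, s=-1, t=2   [169*(-1) + 105*(2) = 41]
q=1: r=23, s=2, t=-3   [169*(2) + 105*(-3) = 23]
q=1: r=18, s=-3, t=5   [169*(-3) + 105*(5) = 18]
q=1: r=5, s=5, t=-8   [169*(5) + 105*(-8) = 5]
q=3: r=3, s=-18, t=29   [169*(-18) + 105*(29) = 3]
q=1: r=2, s=23, t=-37   [169*(23) + 105*(-37) = 2]
q=1: r=1, s=-41, t=66   [169*(-41) + 105*(66) = 1]
q=2: r=0, s=105, t=-169   [169*(105) + 105*(-169) = 0]
GCD = 1 with t = 66, so 105*(66) ≡ 1 (mod 169)
Inverse = 66 mod 169 = 66
Check: 105 * 66 = 6930 ≡ 1 (mod 169)

105^(-1) ≡ 66 (mod 169)


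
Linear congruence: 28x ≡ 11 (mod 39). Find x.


GCD(28, 39) = 1, unique solution
a^(-1) mod 39 = 7
x = 7 * 11 mod 39 = 38

x ≡ 38 (mod 39)


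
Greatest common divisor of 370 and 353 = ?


370 = 1 * 353 + 17
353 = 20 * 17 + 13
17 = 1 * 13 + 4
13 = 3 * 4 + 1
4 = 4 * 1 + 0
GCD = 1


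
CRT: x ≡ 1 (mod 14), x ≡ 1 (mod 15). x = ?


M = 14*15 = 210
M1 = M/14 = 15, M2 = M/15 = 14
M1^(-1) mod 14 = 1, M2^(-1) mod 15 = 14
x = 1*15*1 + 1*14*14 = 211
211 mod 210 = 1
Check: 1 mod 14 = 1 ✓, 1 mod 15 = 1 ✓

x ≡ 1 (mod 210)


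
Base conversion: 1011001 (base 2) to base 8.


1011001 (base 2) = 89 (decimal)
89 (decimal) = 131 (base 8)


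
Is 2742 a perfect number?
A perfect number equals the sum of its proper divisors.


Proper divisors of 2742: 1, 2, 3, 6, 457, 914, 1371
Sum = 1 + 2 + 3 + 6 + 457 + 914 + 1371 = 2754

No, 2742 is not perfect (2754 ≠ 2742)


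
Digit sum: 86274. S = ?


8 + 6 + 2 + 7 + 4 = 27


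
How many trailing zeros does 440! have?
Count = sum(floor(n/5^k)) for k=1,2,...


floor(440/5) = 88
floor(440/25) = 17
floor(440/125) = 3
Total = 108

108 trailing zeros


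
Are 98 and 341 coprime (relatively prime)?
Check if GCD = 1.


Euclidean algorithm:
341 = 3 * 98 + 47
98 = 2 * 47 + 4
47 = 11 * 4 + 3
4 = 1 * 3 + 1
3 = 3 * 1 + 0
GCD(98, 341) = 1

Yes, coprime (GCD = 1)


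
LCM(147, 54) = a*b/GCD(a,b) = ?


GCD(147, 54) = 3
LCM = 147*54/3 = 7938/3 = 2646

LCM = 2646


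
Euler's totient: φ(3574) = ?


3574 = 2 × 1787
Prime factors: 2, 1787
φ(3574) = 3574 × (1-1/2) × (1-1/1787)
= 3574 × 1/2 × 1786/1787 = 1786

φ(3574) = 1786


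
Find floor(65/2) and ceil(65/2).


65/2 = 32.5000
floor = 32
ceil = 33

floor = 32, ceil = 33


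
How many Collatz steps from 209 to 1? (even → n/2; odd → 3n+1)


209 → 628 → 314 → 157 → 472 → 236 → 118 → 59 → 178 → 89 → 268 → 134 → 67 → 202 → 101 → 304 → 152 → 76 → 38 → 19 → 58 → 29 → 88 → 44 → 22 → 11 → 34 → 17 → 52 → 26 → 13 → 40 → 20 → 10 → 5 → 16 → 8 → 4 → 2 → 1
Total steps = 39

39 steps


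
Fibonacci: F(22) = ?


Sequence: 1, 1, 2, 3, 5, 8, 13, 21, 34, 55, 89, 144, 233, 377, 610, 987, 1597, 2584, 4181, 6765, 10946, 17711
F(22) = 17711


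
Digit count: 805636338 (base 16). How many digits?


805636338 in base 16 = 300508F2
Number of digits = 8

8 digits (base 16)


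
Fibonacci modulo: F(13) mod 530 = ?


F(k) mod 530 for k=1..13:
1, 1, 2, 3, 5, 8, 13, 21, 34, 55, 89, 144, 233
F(13) mod 530 = 233


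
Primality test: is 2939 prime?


Check divisors up to sqrt(2939) = 54.2125
No divisors found.
2939 is prime.

Yes, 2939 is prime


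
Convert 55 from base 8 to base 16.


55 (base 8) = 45 (decimal)
45 (decimal) = 2D (base 16)


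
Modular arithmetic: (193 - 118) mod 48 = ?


193 - 118 = 75
75 mod 48 = 27


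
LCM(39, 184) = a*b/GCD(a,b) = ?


GCD(39, 184) = 1
LCM = 39*184/1 = 7176/1 = 7176

LCM = 7176


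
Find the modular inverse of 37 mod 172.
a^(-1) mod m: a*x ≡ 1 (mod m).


Use the extended Euclidean algorithm on (172, 37); each row r = 172*s + 37*t:
r=172, s=1, t=0
r=37, s=0, t=1
q=4: r=24, s=1, t=-4   [172*(1) + 37*(-4) = 24]
q=1: r=13, s=-1, t=5   [172*(-1) + 37*(5) = 13]
q=1: r=11, s=2, t=-9   [172*(2) + 37*(-9) = 11]
q=1: r=2, s=-3, t=14   [172*(-3) + 37*(14) = 2]
q=5: r=1, s=17, t=-79   [172*(17) + 37*(-79) = 1]
q=2: r=0, s=-37, t=172   [172*(-37) + 37*(172) = 0]
GCD = 1 with t = -79, so 37*(-79) ≡ 1 (mod 172)
Inverse = -79 mod 172 = 93
Check: 37 * 93 = 3441 ≡ 1 (mod 172)

37^(-1) ≡ 93 (mod 172)


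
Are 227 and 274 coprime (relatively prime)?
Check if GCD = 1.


Euclidean algorithm:
274 = 1 * 227 + 47
227 = 4 * 47 + 39
47 = 1 * 39 + 8
39 = 4 * 8 + 7
8 = 1 * 7 + 1
7 = 7 * 1 + 0
GCD(227, 274) = 1

Yes, coprime (GCD = 1)


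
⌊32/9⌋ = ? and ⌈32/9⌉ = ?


32/9 = 3.5556
floor = 3
ceil = 4

floor = 3, ceil = 4


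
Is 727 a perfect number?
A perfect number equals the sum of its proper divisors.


Proper divisors of 727: 1
Sum = 1 = 1

No, 727 is not perfect (1 ≠ 727)


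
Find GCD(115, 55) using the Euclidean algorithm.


115 = 2 * 55 + 5
55 = 11 * 5 + 0
GCD = 5


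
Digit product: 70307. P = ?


7 × 0 × 3 × 0 × 7 = 0


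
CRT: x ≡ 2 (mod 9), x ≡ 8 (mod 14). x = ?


M = 9*14 = 126
M1 = M/9 = 14, M2 = M/14 = 9
M1^(-1) mod 9 = 2, M2^(-1) mod 14 = 11
x = 2*14*2 + 8*9*11 = 848
848 mod 126 = 92
Check: 92 mod 9 = 2 ✓, 92 mod 14 = 8 ✓

x ≡ 92 (mod 126)


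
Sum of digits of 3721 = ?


3 + 7 + 2 + 1 = 13


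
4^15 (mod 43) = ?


4^1 mod 43 = 4
4^2 mod 43 = 16
4^3 mod 43 = 21
4^4 mod 43 = 41
4^5 mod 43 = 35
4^6 mod 43 = 11
4^7 mod 43 = 1
4^8 mod 43 = 4
4^9 mod 43 = 16
4^10 mod 43 = 21
4^11 mod 43 = 41
4^12 mod 43 = 35
4^13 mod 43 = 11
4^14 mod 43 = 1
4^15 mod 43 = 4


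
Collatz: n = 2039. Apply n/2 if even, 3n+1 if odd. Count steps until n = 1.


2039 → 6118 → 3059 → 9178 → 4589 → 13768 → 6884 → 3442 → 1721 → 5164 → 2582 → 1291 → 3874 → 1937 → 5812 → 2906 → 1453 → 4360 → 2180 → 1090 → 545 → 1636 → 818 → 409 → 1228 → 614 → 307 → 922 → 461 → 1384 → 692 → 346 → 173 → 520 → 260 → 130 → 65 → 196 → 98 → 49 → 148 → 74 → 37 → 112 → 56 → 28 → 14 → 7 → 22 → 11 → 34 → 17 → 52 → 26 → 13 → 40 → 20 → 10 → 5 → 16 → 8 → 4 → 2 → 1
Total steps = 63

63 steps


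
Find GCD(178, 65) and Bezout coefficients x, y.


Tabular extended Euclidean (each row: r = 178*s + 65*t):
r=178, s=1, t=0
r=65, s=0, t=1
q=2: r=48, s=1, t=-2   [178*(1) + 65*(-2) = 48]
q=1: r=17, s=-1, t=3   [178*(-1) + 65*(3) = 17]
q=2: r=14, s=3, t=-8   [178*(3) + 65*(-8) = 14]
q=1: r=3, s=-4, t=11   [178*(-4) + 65*(11) = 3]
q=4: r=2, s=19, t=-52   [178*(19) + 65*(-52) = 2]
q=1: r=1, s=-23, t=63   [178*(-23) + 65*(63) = 1]
q=2: r=0, s=65, t=-178   [178*(65) + 65*(-178) = 0]
GCD = 1; from the row with r=1: x=-23, y=63
Check: 178*(-23) + 65*(63) = -4094 + 4095 = 1

GCD = 1, x = -23, y = 63


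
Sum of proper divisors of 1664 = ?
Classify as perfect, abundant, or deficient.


Proper divisors: 1, 2, 4, 8, 13, 16, 26, 32, 52, 64, 104, 128, 208, 416, 832
Sum = 1 + 2 + 4 + 8 + 13 + 16 + 26 + 32 + 52 + 64 + 104 + 128 + 208 + 416 + 832 = 1906
1906 > 1664 → abundant

s(1664) = 1906 (abundant)


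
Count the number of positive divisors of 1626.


1626 = 2^1 × 3^1 × 271^1
d(1626) = (1+1) × (1+1) × (1+1) = 8

8 divisors


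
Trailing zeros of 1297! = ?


floor(1297/5) = 259
floor(1297/25) = 51
floor(1297/125) = 10
floor(1297/625) = 2
Total = 322

322 trailing zeros


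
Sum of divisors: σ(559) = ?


Divisors of 559: 1, 13, 43, 559
Sum = 1 + 13 + 43 + 559 = 616

σ(559) = 616


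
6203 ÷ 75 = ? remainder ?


6203 = 75 * 82 + 53
Check: 6150 + 53 = 6203

q = 82, r = 53


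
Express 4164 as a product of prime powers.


4164 / 2 = 2082
2082 / 2 = 1041
1041 / 3 = 347
347 / 347 = 1
4164 = 2^2 × 3 × 347
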